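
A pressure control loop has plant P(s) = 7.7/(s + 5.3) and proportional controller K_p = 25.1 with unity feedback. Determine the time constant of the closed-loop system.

Closed-loop transfer function: T(s) = K_p·P(s)/(1 + K_p·P(s)) = 193.3/(s + 5.3 + 193.3) = 193.3/(s + 198.6).
Time constant τ = 1/198.6 = 0.00504 s.

τ = 0.00504 s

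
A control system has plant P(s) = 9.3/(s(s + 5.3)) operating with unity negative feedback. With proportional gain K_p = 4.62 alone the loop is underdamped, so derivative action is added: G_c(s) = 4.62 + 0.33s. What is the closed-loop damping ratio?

Forward path: (4.62 + 0.33s)·9.3/(s(s+5.3)). The closed-loop characteristic equation is s² + (5.3 + 9.3·0.33)s + 9.3·4.62 = 0.
That is s² + 8.369s + 42.97 = 0, so ω_n = 6.555 rad/s and ζ = 8.369/(2·6.555) = 0.6384.

ζ = 0.638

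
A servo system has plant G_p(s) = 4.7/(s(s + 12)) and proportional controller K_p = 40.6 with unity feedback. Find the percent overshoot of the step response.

Closed-loop characteristic equation: s² + 12s + 190.8 = 0, so ω_n = 13.81 rad/s and ζ = 12/(2·13.81) = 0.4343.
%OS = 100·exp(−πζ/√(1−ζ²)) = 100·exp(−π·0.4343/√0.8113) = 22%.

22%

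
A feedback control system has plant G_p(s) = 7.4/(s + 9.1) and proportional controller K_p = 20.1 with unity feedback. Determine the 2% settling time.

Closed-loop transfer function: T(s) = K_p·G_p(s)/(1 + K_p·G_p(s)) = 148.7/(s + 9.1 + 148.7) = 148.7/(s + 157.8).
Time constant τ = 1/157.8 = 0.006336 s, so the 2% settling time is about 4τ = 0.0253 s.

T_s ≈ 0.0253 s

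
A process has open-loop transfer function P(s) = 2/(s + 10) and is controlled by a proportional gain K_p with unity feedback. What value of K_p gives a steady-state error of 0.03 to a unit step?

K_p = 162

Steady-state error for a unit step on this type-0 loop is 1/(1 + K_p·P(0)).
P(0) = 0.2. Require 1/(1 + K_p·0.2) = 0.03, so 1 + 0.2·K_p = 33.33.
K_p = (33.33 − 1)/0.2 = 162.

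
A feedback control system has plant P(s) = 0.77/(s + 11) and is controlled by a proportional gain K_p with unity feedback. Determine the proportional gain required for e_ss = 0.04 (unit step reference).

K_p = 343

Steady-state error for a unit step on this type-0 loop is 1/(1 + K_p·P(0)).
P(0) = 0.07. Require 1/(1 + K_p·0.07) = 0.04, so 1 + 0.07·K_p = 25.
K_p = (25 − 1)/0.07 = 343.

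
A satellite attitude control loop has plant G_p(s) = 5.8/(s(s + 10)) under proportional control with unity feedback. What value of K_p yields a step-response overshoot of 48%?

K_p = 83.3

From %OS = 100·exp(−πζ/√(1−ζ²)) = 48%, ζ = −ln(0.48)/√(π²+ln²(0.48)) = 0.2275.
Characteristic equation s² + 10s + 5.8K_p = 0 gives ζ = 10/(2√(5.8K_p)).
Setting ζ = 0.2275: √(5.8K_p) = 10/(2·0.2275) = 21.98, so K_p = 483/5.8 = 83.3.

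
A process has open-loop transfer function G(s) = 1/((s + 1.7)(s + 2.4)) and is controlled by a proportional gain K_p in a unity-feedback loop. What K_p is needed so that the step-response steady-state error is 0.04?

K_p = 97.9

For a type-0 loop with proportional control, e_ss = 1/(1 + K_p·G(0)).
G(0) = 0.2451. Require 1/(1 + K_p·0.2451) = 0.04, so 1 + 0.2451·K_p = 25.
K_p = (25 − 1)/0.2451 = 97.9.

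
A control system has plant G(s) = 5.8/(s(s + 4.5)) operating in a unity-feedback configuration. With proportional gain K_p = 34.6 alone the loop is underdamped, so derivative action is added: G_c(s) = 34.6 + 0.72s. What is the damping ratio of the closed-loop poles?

Forward path: (34.6 + 0.72s)·5.8/(s(s+4.5)). The closed-loop characteristic equation is s² + (4.5 + 5.8·0.72)s + 5.8·34.6 = 0.
That is s² + 8.676s + 200.7 = 0, so ω_n = 14.17 rad/s and ζ = 8.676/(2·14.17) = 0.3062.

ζ = 0.306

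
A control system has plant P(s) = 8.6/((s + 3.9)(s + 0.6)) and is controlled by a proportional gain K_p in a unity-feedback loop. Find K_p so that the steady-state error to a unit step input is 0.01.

K_p = 26.9

For a type-0 loop with proportional control, e_ss = 1/(1 + K_p·P(0)).
P(0) = 3.675. Require 1/(1 + K_p·3.675) = 0.01, so 1 + 3.675·K_p = 100.
K_p = (100 − 1)/3.675 = 26.9.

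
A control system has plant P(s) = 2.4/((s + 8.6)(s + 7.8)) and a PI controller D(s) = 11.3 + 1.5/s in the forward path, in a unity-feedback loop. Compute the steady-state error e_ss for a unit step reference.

The open loop D(s)P(s) has a pole at the origin (type 1), so the static position error constant is infinite and e_ss = 1/(1+∞) = 0.

0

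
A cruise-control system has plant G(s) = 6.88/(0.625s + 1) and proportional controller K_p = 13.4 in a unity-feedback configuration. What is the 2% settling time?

Closed loop: T(s) = K_p·G/(1+K_p·G) = 92.19/(0.625s + 1 + 92.19), with pole at s = −(1 + 92.19)/0.625 = −149.1.
τ = 1/149.1 = 0.006707 s, so 2% settling time ≈ 4τ = 0.0268 s.

T_s ≈ 0.0268 s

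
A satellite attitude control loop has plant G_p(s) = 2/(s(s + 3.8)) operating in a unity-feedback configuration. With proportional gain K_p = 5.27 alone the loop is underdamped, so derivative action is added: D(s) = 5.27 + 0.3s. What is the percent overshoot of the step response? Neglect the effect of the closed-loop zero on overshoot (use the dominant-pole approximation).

5.53%

Forward path: (5.27 + 0.3s)·2/(s(s+3.8)). The closed-loop characteristic equation is s² + (3.8 + 2·0.3)s + 2·5.27 = 0.
That is s² + 4.4s + 10.54 = 0, so ω_n = 3.247 rad/s and ζ = 4.4/(2·3.247) = 0.6776.
%OS = 100·exp(−πζ/√(1−ζ²)) = 5.53%.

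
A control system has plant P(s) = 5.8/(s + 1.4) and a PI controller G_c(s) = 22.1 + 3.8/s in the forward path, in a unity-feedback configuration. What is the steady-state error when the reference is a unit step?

The open loop G_c(s)P(s) has a pole at the origin (type 1), so the static position error constant is infinite and e_ss = 1/(1+∞) = 0.

0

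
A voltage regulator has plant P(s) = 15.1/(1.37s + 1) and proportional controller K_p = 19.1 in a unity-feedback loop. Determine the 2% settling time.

T_s ≈ 0.0189 s

Closed loop: T(s) = K_p·P/(1+K_p·P) = 288.4/(1.37s + 1 + 288.4), with pole at s = −(1 + 288.4)/1.37 = −211.2.
τ = 1/211.2 = 0.004734 s, so 2% settling time ≈ 4τ = 0.0189 s.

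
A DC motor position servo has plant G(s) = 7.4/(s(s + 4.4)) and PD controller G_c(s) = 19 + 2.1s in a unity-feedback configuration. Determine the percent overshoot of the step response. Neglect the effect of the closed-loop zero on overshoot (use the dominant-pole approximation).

Forward path: (19 + 2.1s)·7.4/(s(s+4.4)). The closed-loop characteristic equation is s² + (4.4 + 7.4·2.1)s + 7.4·19 = 0.
That is s² + 19.94s + 140.6 = 0, so ω_n = 11.86 rad/s and ζ = 19.94/(2·11.86) = 0.8408.
%OS = 100·exp(−πζ/√(1−ζ²)) = 0.76%.

0.76%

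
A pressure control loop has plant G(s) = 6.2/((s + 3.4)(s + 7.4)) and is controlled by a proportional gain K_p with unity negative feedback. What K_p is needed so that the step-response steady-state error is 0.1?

K_p = 36.5

The loop is type 0, so e_ss(step) = 1/(1 + K_pos) with K_pos = K_p·G(0).
G(0) = 0.2464. Require 1/(1 + K_p·0.2464) = 0.1, so 1 + 0.2464·K_p = 10.
K_p = (10 − 1)/0.2464 = 36.5.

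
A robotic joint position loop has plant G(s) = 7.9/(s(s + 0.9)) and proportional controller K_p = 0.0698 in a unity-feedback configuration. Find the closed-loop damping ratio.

ζ = 0.606

With unity feedback the closed-loop characteristic equation is s² + 0.9s + 0.0698·7.9 = s² + 0.9s + 0.5514 = 0.
So ω_n² = 0.5514 ⇒ ω_n = 0.7426 rad/s, and ζ = 0.9/(2ω_n) = 0.606.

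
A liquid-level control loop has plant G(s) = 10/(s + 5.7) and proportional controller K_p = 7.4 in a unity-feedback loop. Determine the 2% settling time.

Closed-loop transfer function: T(s) = K_p·G(s)/(1 + K_p·G(s)) = 74/(s + 5.7 + 74) = 74/(s + 79.7).
Time constant τ = 1/79.7 = 0.01255 s, so the 2% settling time is about 4τ = 0.0502 s.

T_s ≈ 0.0502 s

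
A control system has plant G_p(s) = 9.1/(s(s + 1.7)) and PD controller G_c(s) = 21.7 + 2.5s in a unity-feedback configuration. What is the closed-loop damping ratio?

ζ = 0.87

Forward path: (21.7 + 2.5s)·9.1/(s(s+1.7)). The closed-loop characteristic equation is s² + (1.7 + 9.1·2.5)s + 9.1·21.7 = 0.
That is s² + 24.45s + 197.5 = 0, so ω_n = 14.05 rad/s and ζ = 24.45/(2·14.05) = 0.87.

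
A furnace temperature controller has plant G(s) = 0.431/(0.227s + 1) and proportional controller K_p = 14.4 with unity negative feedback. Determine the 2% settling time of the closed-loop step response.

T_s ≈ 0.126 s

Closed loop: T(s) = K_p·G/(1+K_p·G) = 6.206/(0.227s + 1 + 6.206), with pole at s = −(1 + 6.206)/0.227 = −31.75.
τ = 1/31.75 = 0.0315 s, so 2% settling time ≈ 4τ = 0.126 s.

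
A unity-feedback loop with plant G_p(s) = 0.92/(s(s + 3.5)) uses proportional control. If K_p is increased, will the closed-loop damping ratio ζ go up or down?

decrease

ζ = 3.5/(2√(0.92K_p)); increasing K_p raises the denominator, so ζ falls.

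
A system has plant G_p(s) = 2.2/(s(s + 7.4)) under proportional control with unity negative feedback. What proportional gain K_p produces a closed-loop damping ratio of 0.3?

K_p = 69.1

Closed-loop characteristic equation: s² + 7.4s + K_p·2.2 = 0.
So ω_n = √(2.2K_p) and 2ζω_n = 7.4, giving ζ = 7.4/(2√(2.2K_p)).
Setting ζ = 0.3: √(2.2K_p) = 7.4/(2·0.3) = 12.33, so K_p = 152.1/2.2 = 69.1.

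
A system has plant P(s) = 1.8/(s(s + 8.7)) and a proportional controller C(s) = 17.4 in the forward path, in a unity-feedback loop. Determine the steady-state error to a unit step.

The open loop C(s)P(s) has a pole at the origin (type 1), so the static position error constant is infinite and e_ss = 1/(1+∞) = 0.

0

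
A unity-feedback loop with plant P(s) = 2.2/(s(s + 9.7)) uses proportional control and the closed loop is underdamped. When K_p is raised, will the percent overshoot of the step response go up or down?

Characteristic equation s² + 9.7s + K_p·2.2 = 0: raising K_p raises ω_n while 2ζω_n = 9.7 is fixed, so ζ falls and overshoot grows.

increase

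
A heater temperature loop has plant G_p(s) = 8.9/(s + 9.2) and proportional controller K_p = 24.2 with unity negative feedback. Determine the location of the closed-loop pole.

Closed-loop transfer function: T(s) = K_p·G_p(s)/(1 + K_p·G_p(s)) = 215.4/(s + 9.2 + 215.4) = 215.4/(s + 224.6).
The closed-loop pole is at s = −224.6.

s = -224.6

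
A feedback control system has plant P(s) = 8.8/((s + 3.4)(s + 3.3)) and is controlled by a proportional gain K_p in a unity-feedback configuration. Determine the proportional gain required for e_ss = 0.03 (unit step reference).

Steady-state error for a unit step on this type-0 loop is 1/(1 + K_p·P(0)).
P(0) = 0.7843. Require 1/(1 + K_p·0.7843) = 0.03, so 1 + 0.7843·K_p = 33.33.
K_p = (33.33 − 1)/0.7843 = 41.2.

K_p = 41.2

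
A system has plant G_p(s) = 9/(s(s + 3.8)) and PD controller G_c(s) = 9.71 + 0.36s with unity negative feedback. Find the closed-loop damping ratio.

ζ = 0.377

Forward path: (9.71 + 0.36s)·9/(s(s+3.8)). The closed-loop characteristic equation is s² + (3.8 + 9·0.36)s + 9·9.71 = 0.
That is s² + 7.04s + 87.39 = 0, so ω_n = 9.348 rad/s and ζ = 7.04/(2·9.348) = 0.3765.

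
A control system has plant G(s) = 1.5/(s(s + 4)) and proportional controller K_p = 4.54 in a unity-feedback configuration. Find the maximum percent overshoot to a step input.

The closed-loop denominator s² + 4s + 6.81 gives ω_n = √6.81 = 2.61 and ζ = 4/(2ω_n) = 0.7664.
%OS = 100·exp(−πζ/√(1−ζ²)) = 100·exp(−π·0.7664/√0.4126) = 2.36%.

2.36%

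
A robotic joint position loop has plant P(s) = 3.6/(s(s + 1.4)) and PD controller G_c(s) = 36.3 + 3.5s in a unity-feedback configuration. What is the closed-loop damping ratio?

Forward path: (36.3 + 3.5s)·3.6/(s(s+1.4)). The closed-loop characteristic equation is s² + (1.4 + 3.6·3.5)s + 3.6·36.3 = 0.
That is s² + 14s + 130.7 = 0, so ω_n = 11.43 rad/s and ζ = 14/(2·11.43) = 0.6123.

ζ = 0.612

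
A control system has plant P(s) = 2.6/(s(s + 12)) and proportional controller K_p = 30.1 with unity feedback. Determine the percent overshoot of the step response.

Closed-loop characteristic equation: s² + 12s + 78.26 = 0, so ω_n = 8.846 rad/s and ζ = 12/(2·8.846) = 0.6782.
%OS = 100·exp(−πζ/√(1−ζ²)) = 100·exp(−π·0.6782/√0.54) = 5.5%.

5.5%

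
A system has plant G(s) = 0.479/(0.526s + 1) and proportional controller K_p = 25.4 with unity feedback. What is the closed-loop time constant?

Closed loop: T(s) = K_p·G/(1+K_p·G) = 12.17/(0.526s + 1 + 12.17), with pole at s = −(1 + 12.17)/0.526 = −25.03.
Closed-loop time constant τ = 1/25.03 = 0.0399 s.

τ = 0.0399 s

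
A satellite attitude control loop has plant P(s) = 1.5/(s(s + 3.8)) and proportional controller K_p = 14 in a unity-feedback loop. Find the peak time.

T_p = 0.753 s

Closed-loop characteristic equation: s² + 3.8s + 21 = 0, so ω_n = 4.583 rad/s and ζ = 3.8/(2·4.583) = 0.4146.
Damped frequency ω_d = ω_n√(1−ζ²) = 4.17 rad/s, so peak time T_p = π/ω_d = 0.753 s.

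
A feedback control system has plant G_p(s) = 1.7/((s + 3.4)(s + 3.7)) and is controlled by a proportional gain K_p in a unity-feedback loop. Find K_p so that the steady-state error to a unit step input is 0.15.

Steady-state error for a unit step on this type-0 loop is 1/(1 + K_p·G_p(0)).
G_p(0) = 0.1351. Require 1/(1 + K_p·0.1351) = 0.15, so 1 + 0.1351·K_p = 6.667.
K_p = (6.667 − 1)/0.1351 = 41.9.

K_p = 41.9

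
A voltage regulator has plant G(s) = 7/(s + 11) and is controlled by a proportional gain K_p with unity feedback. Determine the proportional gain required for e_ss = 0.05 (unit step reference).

K_p = 29.9

The loop is type 0, so e_ss(step) = 1/(1 + K_pos) with K_pos = K_p·G(0).
G(0) = 0.6364. Require 1/(1 + K_p·0.6364) = 0.05, so 1 + 0.6364·K_p = 20.
K_p = (20 − 1)/0.6364 = 29.9.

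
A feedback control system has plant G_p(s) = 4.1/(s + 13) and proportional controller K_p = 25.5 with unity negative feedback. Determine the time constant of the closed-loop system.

τ = 0.00851 s

Closed-loop transfer function: T(s) = K_p·G_p(s)/(1 + K_p·G_p(s)) = 104.5/(s + 13 + 104.5) = 104.5/(s + 117.5).
Time constant τ = 1/117.5 = 0.00851 s.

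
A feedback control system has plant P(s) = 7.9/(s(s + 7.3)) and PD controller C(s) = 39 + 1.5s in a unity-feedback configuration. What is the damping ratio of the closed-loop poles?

Forward path: (39 + 1.5s)·7.9/(s(s+7.3)). The closed-loop characteristic equation is s² + (7.3 + 7.9·1.5)s + 7.9·39 = 0.
That is s² + 19.15s + 308.1 = 0, so ω_n = 17.55 rad/s and ζ = 19.15/(2·17.55) = 0.5455.

ζ = 0.545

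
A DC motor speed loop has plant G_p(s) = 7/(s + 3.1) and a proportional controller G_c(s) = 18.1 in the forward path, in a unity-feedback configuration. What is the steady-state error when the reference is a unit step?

0.0239

The loop is type 0. Static position error constant K_pos = G_c(0)·G_p(0) = 18.1·2.258 = 40.87.
Steady-state error to a unit step: e_ss = 1/(1+K_pos) = 1/41.87 = 0.0239.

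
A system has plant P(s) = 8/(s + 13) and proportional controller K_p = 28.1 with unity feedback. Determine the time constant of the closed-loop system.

Closed-loop transfer function: T(s) = K_p·P(s)/(1 + K_p·P(s)) = 224.8/(s + 13 + 224.8) = 224.8/(s + 237.8).
Time constant τ = 1/237.8 = 0.00421 s.

τ = 0.00421 s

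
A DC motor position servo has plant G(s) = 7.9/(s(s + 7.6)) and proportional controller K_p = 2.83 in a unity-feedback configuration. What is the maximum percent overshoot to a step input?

1.44%

The closed-loop denominator s² + 7.6s + 22.36 gives ω_n = √22.36 = 4.728 and ζ = 7.6/(2ω_n) = 0.8037.
%OS = 100·exp(−πζ/√(1−ζ²)) = 100·exp(−π·0.8037/√0.3541) = 1.44%.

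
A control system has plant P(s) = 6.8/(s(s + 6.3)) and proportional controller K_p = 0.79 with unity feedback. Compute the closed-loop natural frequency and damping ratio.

With unity feedback the closed-loop characteristic equation is s² + 6.3s + 0.79·6.8 = s² + 6.3s + 5.372 = 0.
Matching s² + 2ζω_n s + ω_n²: ω_n = √5.372 = 2.318 rad/s and 2ζω_n = 6.3, so ζ = 6.3/(2·2.318) = 1.36.

ω_n = 2.32 rad/s, ζ = 1.36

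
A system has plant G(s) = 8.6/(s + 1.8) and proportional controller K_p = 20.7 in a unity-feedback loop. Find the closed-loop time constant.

Closed-loop transfer function: T(s) = K_p·G(s)/(1 + K_p·G(s)) = 178/(s + 1.8 + 178) = 178/(s + 179.8).
Time constant τ = 1/179.8 = 0.00556 s.

τ = 0.00556 s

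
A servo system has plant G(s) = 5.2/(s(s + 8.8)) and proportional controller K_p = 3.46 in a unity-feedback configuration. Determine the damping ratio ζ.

With unity feedback the closed-loop characteristic equation is s² + 8.8s + 3.46·5.2 = s² + 8.8s + 17.99 = 0.
Matching s² + 2ζω_n s + ω_n²: ω_n = √17.99 = 4.242 rad/s and 2ζω_n = 8.8, so ζ = 8.8/(2·4.242) = 1.04.

ζ = 1.04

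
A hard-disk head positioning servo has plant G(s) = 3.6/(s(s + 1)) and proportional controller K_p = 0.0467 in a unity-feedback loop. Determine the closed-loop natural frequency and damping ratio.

The closed-loop denominator is s(s+1) + 0.0467·3.6 = s² + 1s + 0.1681.
So ω_n² = 0.1681 ⇒ ω_n = 0.41 rad/s, and ζ = 1/(2ω_n) = 1.22.

ω_n = 0.41 rad/s, ζ = 1.22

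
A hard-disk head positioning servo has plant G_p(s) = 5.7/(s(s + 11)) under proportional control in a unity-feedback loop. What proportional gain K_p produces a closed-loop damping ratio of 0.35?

Closed-loop characteristic equation: s² + 11s + K_p·5.7 = 0.
So ω_n = √(5.7K_p) and 2ζω_n = 11, giving ζ = 11/(2√(5.7K_p)).
Setting ζ = 0.35: √(5.7K_p) = 11/(2·0.35) = 15.71, so K_p = 246.9/5.7 = 43.3.

K_p = 43.3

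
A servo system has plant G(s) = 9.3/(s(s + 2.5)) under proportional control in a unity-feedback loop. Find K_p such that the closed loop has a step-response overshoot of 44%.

K_p = 2.63

From %OS = 100·exp(−πζ/√(1−ζ²)) = 44%, ζ = −ln(0.44)/√(π²+ln²(0.44)) = 0.2528.
Characteristic equation s² + 2.5s + 9.3K_p = 0 gives ζ = 2.5/(2√(9.3K_p)).
Setting ζ = 0.2528: √(9.3K_p) = 2.5/(2·0.2528) = 4.944, so K_p = 24.44/9.3 = 2.63.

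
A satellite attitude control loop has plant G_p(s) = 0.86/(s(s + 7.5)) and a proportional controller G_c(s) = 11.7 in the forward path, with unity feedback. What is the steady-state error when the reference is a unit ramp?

The loop has one pole at the origin (type 1). Velocity error constant K_v = lim_{s→0} s·G_c(s)G_p(s) = 11.7·0.86/7.5 = 1.342.
Steady-state error to a unit ramp: e_ss = 1/K_v = 0.745.

0.745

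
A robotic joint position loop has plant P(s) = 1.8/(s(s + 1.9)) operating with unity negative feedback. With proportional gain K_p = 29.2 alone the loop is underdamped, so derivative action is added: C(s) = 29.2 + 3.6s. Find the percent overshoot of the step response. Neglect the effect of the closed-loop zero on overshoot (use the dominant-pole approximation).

10.8%

Forward path: (29.2 + 3.6s)·1.8/(s(s+1.9)). The closed-loop characteristic equation is s² + (1.9 + 1.8·3.6)s + 1.8·29.2 = 0.
That is s² + 8.38s + 52.56 = 0, so ω_n = 7.25 rad/s and ζ = 8.38/(2·7.25) = 0.5779.
%OS = 100·exp(−πζ/√(1−ζ²)) = 10.8%.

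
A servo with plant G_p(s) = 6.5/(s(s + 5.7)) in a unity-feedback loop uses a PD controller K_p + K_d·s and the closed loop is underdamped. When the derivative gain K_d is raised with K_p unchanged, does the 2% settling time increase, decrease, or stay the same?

Characteristic equation s² + (5.7 + 6.5K_d)s + 6.5K_p = 0: raising K_d increases ζω_n = (5.7+6.5K_d)/2 while the loop stays underdamped, so T_s ≈ 4/(ζω_n) decreases.

decrease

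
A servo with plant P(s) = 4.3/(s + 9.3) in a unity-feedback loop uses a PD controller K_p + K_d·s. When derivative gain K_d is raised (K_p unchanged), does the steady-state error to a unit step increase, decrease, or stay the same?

unchanged

At s = 0 the derivative term contributes nothing: C(0) = K_p regardless of K_d, so K_pos = K_p·P(0) and e_ss are unchanged.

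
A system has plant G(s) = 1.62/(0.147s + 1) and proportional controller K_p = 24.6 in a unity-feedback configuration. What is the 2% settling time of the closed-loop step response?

T_s ≈ 0.0144 s

Closed loop: T(s) = K_p·G/(1+K_p·G) = 39.85/(0.147s + 1 + 39.85), with pole at s = −(1 + 39.85)/0.147 = −277.9.
τ = 1/277.9 = 0.003598 s, so 2% settling time ≈ 4τ = 0.0144 s.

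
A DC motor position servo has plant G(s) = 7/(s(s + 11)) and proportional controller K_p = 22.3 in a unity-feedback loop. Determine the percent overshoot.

From 1 + K_pG(s) = 0: s² + 11s + 156.1 = 0 ⇒ ω_n = 12.49, ζ = 0.4402.
%OS = 100·exp(−πζ/√(1−ζ²)) = 100·exp(−π·0.4402/√0.8062) = 21.4%.

21.4%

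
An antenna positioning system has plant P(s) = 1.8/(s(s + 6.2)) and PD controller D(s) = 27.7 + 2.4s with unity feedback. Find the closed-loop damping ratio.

ζ = 0.745

Forward path: (27.7 + 2.4s)·1.8/(s(s+6.2)). The closed-loop characteristic equation is s² + (6.2 + 1.8·2.4)s + 1.8·27.7 = 0.
That is s² + 10.52s + 49.86 = 0, so ω_n = 7.061 rad/s and ζ = 10.52/(2·7.061) = 0.7449.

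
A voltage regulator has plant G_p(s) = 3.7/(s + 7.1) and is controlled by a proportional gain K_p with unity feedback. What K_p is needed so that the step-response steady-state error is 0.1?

K_p = 17.3

Steady-state error for a unit step on this type-0 loop is 1/(1 + K_p·G_p(0)).
G_p(0) = 0.5211. Require 1/(1 + K_p·0.5211) = 0.1, so 1 + 0.5211·K_p = 10.
K_p = (10 − 1)/0.5211 = 17.3.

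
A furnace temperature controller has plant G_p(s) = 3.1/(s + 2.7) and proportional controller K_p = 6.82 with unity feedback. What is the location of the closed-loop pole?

Closed-loop transfer function: T(s) = K_p·G_p(s)/(1 + K_p·G_p(s)) = 21.14/(s + 2.7 + 21.14) = 21.14/(s + 23.84).
The closed-loop pole is at s = −23.84.

s = -23.84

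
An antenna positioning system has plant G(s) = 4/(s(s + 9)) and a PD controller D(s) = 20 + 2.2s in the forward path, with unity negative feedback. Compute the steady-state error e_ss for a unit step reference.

The open loop D(s)G(s) has a pole at the origin (type 1), so the static position error constant is infinite and e_ss = 1/(1+∞) = 0.

0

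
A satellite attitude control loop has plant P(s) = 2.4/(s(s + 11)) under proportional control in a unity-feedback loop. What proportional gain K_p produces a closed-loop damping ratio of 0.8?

Closed-loop characteristic equation: s² + 11s + K_p·2.4 = 0.
So ω_n = √(2.4K_p) and 2ζω_n = 11, giving ζ = 11/(2√(2.4K_p)).
Setting ζ = 0.8: √(2.4K_p) = 11/(2·0.8) = 6.875, so K_p = 47.27/2.4 = 19.7.

K_p = 19.7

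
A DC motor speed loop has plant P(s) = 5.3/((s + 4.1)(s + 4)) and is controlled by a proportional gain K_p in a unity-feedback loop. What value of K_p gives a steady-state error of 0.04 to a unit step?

K_p = 74.3

For a type-0 loop with proportional control, e_ss = 1/(1 + K_p·P(0)).
P(0) = 0.3232. Require 1/(1 + K_p·0.3232) = 0.04, so 1 + 0.3232·K_p = 25.
K_p = (25 − 1)/0.3232 = 74.3.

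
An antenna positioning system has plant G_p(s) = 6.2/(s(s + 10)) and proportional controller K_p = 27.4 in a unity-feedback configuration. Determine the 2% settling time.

T_s ≈ 0.8 s

The closed-loop denominator s² + 10s + 169.9 gives ω_n = √169.9 = 13.03 and ζ = 10/(2ω_n) = 0.3836.
2% settling time T_s ≈ 4/(ζω_n) = 4/5 = 0.8 s.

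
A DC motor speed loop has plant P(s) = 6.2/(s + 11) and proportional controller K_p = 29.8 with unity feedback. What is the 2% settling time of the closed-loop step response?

T_s ≈ 0.0204 s

Closed-loop transfer function: T(s) = K_p·P(s)/(1 + K_p·P(s)) = 184.8/(s + 11 + 184.8) = 184.8/(s + 195.8).
Time constant τ = 1/195.8 = 0.005108 s, so the 2% settling time is about 4τ = 0.0204 s.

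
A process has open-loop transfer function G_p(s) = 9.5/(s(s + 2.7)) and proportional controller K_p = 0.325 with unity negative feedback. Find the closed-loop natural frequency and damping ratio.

ω_n = 1.76 rad/s, ζ = 0.768

The closed-loop denominator is s(s+2.7) + 0.325·9.5 = s² + 2.7s + 3.087.
So ω_n² = 3.087 ⇒ ω_n = 1.757 rad/s, and ζ = 2.7/(2ω_n) = 0.768.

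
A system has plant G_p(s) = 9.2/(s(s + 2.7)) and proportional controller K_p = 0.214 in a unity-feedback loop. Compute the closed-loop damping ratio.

ζ = 0.962

The closed-loop denominator is s(s+2.7) + 0.214·9.2 = s² + 2.7s + 1.969.
So ω_n² = 1.969 ⇒ ω_n = 1.403 rad/s, and ζ = 2.7/(2ω_n) = 0.962.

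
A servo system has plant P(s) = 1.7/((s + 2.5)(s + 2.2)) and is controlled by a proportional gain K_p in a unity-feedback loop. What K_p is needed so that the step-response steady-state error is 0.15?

K_p = 18.3

For a type-0 loop with proportional control, e_ss = 1/(1 + K_p·P(0)).
P(0) = 0.3091. Require 1/(1 + K_p·0.3091) = 0.15, so 1 + 0.3091·K_p = 6.667.
K_p = (6.667 − 1)/0.3091 = 18.3.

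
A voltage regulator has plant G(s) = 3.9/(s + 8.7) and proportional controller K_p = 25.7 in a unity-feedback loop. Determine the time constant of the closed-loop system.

τ = 0.00918 s

Closed-loop transfer function: T(s) = K_p·G(s)/(1 + K_p·G(s)) = 100.2/(s + 8.7 + 100.2) = 100.2/(s + 108.9).
Time constant τ = 1/108.9 = 0.00918 s.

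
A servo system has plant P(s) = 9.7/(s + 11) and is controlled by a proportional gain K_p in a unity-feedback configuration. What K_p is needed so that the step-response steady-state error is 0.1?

The loop is type 0, so e_ss(step) = 1/(1 + K_pos) with K_pos = K_p·P(0).
P(0) = 0.8818. Require 1/(1 + K_p·0.8818) = 0.1, so 1 + 0.8818·K_p = 10.
K_p = (10 − 1)/0.8818 = 10.2.

K_p = 10.2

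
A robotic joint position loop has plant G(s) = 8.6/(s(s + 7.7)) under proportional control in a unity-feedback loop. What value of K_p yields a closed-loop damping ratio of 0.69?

Closed-loop characteristic equation: s² + 7.7s + K_p·8.6 = 0.
So ω_n = √(8.6K_p) and 2ζω_n = 7.7, giving ζ = 7.7/(2√(8.6K_p)).
Setting ζ = 0.69: √(8.6K_p) = 7.7/(2·0.69) = 5.58, so K_p = 31.13/8.6 = 3.62.

K_p = 3.62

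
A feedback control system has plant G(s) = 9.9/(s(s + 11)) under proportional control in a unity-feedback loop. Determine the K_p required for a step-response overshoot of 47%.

From %OS = 100·exp(−πζ/√(1−ζ²)) = 47%, ζ = −ln(0.47)/√(π²+ln²(0.47)) = 0.2337.
Characteristic equation s² + 11s + 9.9K_p = 0 gives ζ = 11/(2√(9.9K_p)).
Setting ζ = 0.2337: √(9.9K_p) = 11/(2·0.2337) = 23.54, so K_p = 554/9.9 = 56.

K_p = 56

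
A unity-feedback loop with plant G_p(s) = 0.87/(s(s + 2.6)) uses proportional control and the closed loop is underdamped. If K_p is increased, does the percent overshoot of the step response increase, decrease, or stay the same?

Characteristic equation s² + 2.6s + K_p·0.87 = 0: raising K_p raises ω_n while 2ζω_n = 2.6 is fixed, so ζ falls and overshoot grows.

increase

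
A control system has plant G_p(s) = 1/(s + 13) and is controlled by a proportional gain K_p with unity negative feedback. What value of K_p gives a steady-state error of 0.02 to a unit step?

K_p = 637

For a type-0 loop with proportional control, e_ss = 1/(1 + K_p·G_p(0)).
G_p(0) = 0.07692. Require 1/(1 + K_p·0.07692) = 0.02, so 1 + 0.07692·K_p = 50.
K_p = (50 − 1)/0.07692 = 637.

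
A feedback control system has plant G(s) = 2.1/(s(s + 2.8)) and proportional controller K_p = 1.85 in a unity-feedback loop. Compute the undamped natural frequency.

ω_n = 1.97 rad/s

The closed-loop denominator is s(s+2.8) + 1.85·2.1 = s² + 2.8s + 3.885.
So ω_n² = 3.885 ⇒ ω_n = 1.971 rad/s, and ζ = 2.8/(2ω_n) = 0.71.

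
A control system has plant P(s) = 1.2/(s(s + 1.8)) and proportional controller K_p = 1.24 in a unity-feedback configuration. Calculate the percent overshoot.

From 1 + K_pP(s) = 0: s² + 1.8s + 1.488 = 0 ⇒ ω_n = 1.22, ζ = 0.7378.
%OS = 100·exp(−πζ/√(1−ζ²)) = 100·exp(−π·0.7378/√0.4556) = 3.23%.

3.23%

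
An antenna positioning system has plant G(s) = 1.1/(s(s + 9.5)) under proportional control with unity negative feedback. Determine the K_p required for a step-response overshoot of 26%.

K_p = 132

From %OS = 100·exp(−πζ/√(1−ζ²)) = 26%, ζ = −ln(0.26)/√(π²+ln²(0.26)) = 0.3941.
Characteristic equation s² + 9.5s + 1.1K_p = 0 gives ζ = 9.5/(2√(1.1K_p)).
Setting ζ = 0.3941: √(1.1K_p) = 9.5/(2·0.3941) = 12.05, so K_p = 145.3/1.1 = 132.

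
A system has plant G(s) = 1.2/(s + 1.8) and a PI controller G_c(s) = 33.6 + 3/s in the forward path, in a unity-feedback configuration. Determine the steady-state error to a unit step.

The open loop G_c(s)G(s) has a pole at the origin (type 1), so the static position error constant is infinite and e_ss = 1/(1+∞) = 0.

0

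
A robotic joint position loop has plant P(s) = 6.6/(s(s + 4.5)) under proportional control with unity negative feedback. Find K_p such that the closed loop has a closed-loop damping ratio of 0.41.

K_p = 4.56

Closed-loop characteristic equation: s² + 4.5s + K_p·6.6 = 0.
So ω_n = √(6.6K_p) and 2ζω_n = 4.5, giving ζ = 4.5/(2√(6.6K_p)).
Setting ζ = 0.41: √(6.6K_p) = 4.5/(2·0.41) = 5.488, so K_p = 30.12/6.6 = 4.56.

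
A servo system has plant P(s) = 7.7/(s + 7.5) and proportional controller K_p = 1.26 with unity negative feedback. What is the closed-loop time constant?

Closed-loop transfer function: T(s) = K_p·P(s)/(1 + K_p·P(s)) = 9.702/(s + 7.5 + 9.702) = 9.702/(s + 17.2).
Time constant τ = 1/17.2 = 0.0581 s.

τ = 0.0581 s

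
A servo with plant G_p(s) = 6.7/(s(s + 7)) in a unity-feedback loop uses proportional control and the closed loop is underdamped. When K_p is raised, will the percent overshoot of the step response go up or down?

increase

Characteristic equation s² + 7s + K_p·6.7 = 0: raising K_p raises ω_n while 2ζω_n = 7 is fixed, so ζ falls and overshoot grows.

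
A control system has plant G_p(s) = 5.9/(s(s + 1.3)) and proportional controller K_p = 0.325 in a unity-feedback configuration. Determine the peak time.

T_p = 2.57 s

Closed-loop characteristic equation: s² + 1.3s + 1.918 = 0, so ω_n = 1.385 rad/s and ζ = 1.3/(2·1.385) = 0.4694.
Damped frequency ω_d = ω_n√(1−ζ²) = 1.223 rad/s, so peak time T_p = π/ω_d = 2.57 s.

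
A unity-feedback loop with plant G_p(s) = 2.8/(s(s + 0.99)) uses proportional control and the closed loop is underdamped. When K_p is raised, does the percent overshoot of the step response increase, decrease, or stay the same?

ζ = 0.99/(2√(2.8K_p)) decreases as K_p grows; lower damping means more overshoot.

increase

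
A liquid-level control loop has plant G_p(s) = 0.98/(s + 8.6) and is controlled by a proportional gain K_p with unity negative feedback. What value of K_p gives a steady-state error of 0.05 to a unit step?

Steady-state error for a unit step on this type-0 loop is 1/(1 + K_p·G_p(0)).
G_p(0) = 0.114. Require 1/(1 + K_p·0.114) = 0.05, so 1 + 0.114·K_p = 20.
K_p = (20 − 1)/0.114 = 167.

K_p = 167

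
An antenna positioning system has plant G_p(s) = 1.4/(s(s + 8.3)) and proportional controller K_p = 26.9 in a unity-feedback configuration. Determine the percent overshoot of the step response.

5.59%

The closed-loop denominator s² + 8.3s + 37.66 gives ω_n = √37.66 = 6.137 and ζ = 8.3/(2ω_n) = 0.6763.
%OS = 100·exp(−πζ/√(1−ζ²)) = 100·exp(−π·0.6763/√0.5427) = 5.59%.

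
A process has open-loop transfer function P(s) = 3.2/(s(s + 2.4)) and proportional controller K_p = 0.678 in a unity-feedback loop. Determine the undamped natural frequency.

1 + K_p·P(s) = 0 gives s² + 2.4s + 2.17 = 0.
So ω_n² = 2.17 ⇒ ω_n = 1.473 rad/s, and ζ = 2.4/(2ω_n) = 0.815.

ω_n = 1.47 rad/s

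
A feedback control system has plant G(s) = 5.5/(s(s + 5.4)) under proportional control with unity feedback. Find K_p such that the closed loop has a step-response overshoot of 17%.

K_p = 5.49

From %OS = 100·exp(−πζ/√(1−ζ²)) = 17%, ζ = −ln(0.17)/√(π²+ln²(0.17)) = 0.4913.
Characteristic equation s² + 5.4s + 5.5K_p = 0 gives ζ = 5.4/(2√(5.5K_p)).
Setting ζ = 0.4913: √(5.5K_p) = 5.4/(2·0.4913) = 5.496, so K_p = 30.21/5.5 = 5.49.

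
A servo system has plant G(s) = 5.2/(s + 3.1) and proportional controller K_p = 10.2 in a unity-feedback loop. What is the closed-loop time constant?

τ = 0.0178 s

Closed-loop transfer function: T(s) = K_p·G(s)/(1 + K_p·G(s)) = 53.04/(s + 3.1 + 53.04) = 53.04/(s + 56.14).
Time constant τ = 1/56.14 = 0.0178 s.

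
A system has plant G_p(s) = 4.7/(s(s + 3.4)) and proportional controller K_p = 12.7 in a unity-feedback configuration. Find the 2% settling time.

T_s ≈ 2.35 s

From 1 + K_pG_p(s) = 0: s² + 3.4s + 59.69 = 0 ⇒ ω_n = 7.726, ζ = 0.22.
2% settling time T_s ≈ 4/(ζω_n) = 4/1.7 = 2.35 s.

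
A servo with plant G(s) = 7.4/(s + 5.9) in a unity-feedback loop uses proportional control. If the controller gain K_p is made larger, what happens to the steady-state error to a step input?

e_ss = 1/(1 + K_p·G(0)); a larger K_p raises the denominator, so e_ss decreases.

decrease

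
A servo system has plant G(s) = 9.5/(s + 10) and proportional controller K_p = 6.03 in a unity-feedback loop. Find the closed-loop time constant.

Closed-loop transfer function: T(s) = K_p·G(s)/(1 + K_p·G(s)) = 57.29/(s + 10 + 57.29) = 57.29/(s + 67.28).
Time constant τ = 1/67.28 = 0.0149 s.

τ = 0.0149 s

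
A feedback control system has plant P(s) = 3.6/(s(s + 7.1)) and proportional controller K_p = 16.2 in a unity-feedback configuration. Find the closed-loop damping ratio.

ζ = 0.465

With unity feedback the closed-loop characteristic equation is s² + 7.1s + 16.2·3.6 = s² + 7.1s + 58.32 = 0.
So ω_n² = 58.32 ⇒ ω_n = 7.637 rad/s, and ζ = 7.1/(2ω_n) = 0.465.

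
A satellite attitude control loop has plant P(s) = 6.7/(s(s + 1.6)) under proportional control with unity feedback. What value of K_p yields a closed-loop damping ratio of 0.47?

K_p = 0.432

Closed-loop characteristic equation: s² + 1.6s + K_p·6.7 = 0.
So ω_n = √(6.7K_p) and 2ζω_n = 1.6, giving ζ = 1.6/(2√(6.7K_p)).
Setting ζ = 0.47: √(6.7K_p) = 1.6/(2·0.47) = 1.702, so K_p = 2.897/6.7 = 0.432.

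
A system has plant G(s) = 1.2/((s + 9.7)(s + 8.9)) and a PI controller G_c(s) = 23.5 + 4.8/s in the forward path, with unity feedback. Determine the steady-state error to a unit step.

The open loop G_c(s)G(s) has a pole at the origin (type 1), so the static position error constant is infinite and e_ss = 1/(1+∞) = 0.

0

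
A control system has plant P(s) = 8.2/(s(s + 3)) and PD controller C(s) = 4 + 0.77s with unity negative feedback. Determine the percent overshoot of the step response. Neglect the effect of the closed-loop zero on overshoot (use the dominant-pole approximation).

1.24%

Forward path: (4 + 0.77s)·8.2/(s(s+3)). The closed-loop characteristic equation is s² + (3 + 8.2·0.77)s + 8.2·4 = 0.
That is s² + 9.314s + 32.8 = 0, so ω_n = 5.727 rad/s and ζ = 9.314/(2·5.727) = 0.8131.
%OS = 100·exp(−πζ/√(1−ζ²)) = 1.24%.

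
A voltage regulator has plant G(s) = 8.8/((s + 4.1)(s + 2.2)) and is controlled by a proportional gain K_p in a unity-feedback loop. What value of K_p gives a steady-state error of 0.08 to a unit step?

K_p = 11.8

For a type-0 loop with proportional control, e_ss = 1/(1 + K_p·G(0)).
G(0) = 0.9756. Require 1/(1 + K_p·0.9756) = 0.08, so 1 + 0.9756·K_p = 12.5.
K_p = (12.5 − 1)/0.9756 = 11.8.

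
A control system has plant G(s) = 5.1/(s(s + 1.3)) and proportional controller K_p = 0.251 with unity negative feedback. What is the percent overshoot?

Closed-loop characteristic equation: s² + 1.3s + 1.28 = 0, so ω_n = 1.131 rad/s and ζ = 1.3/(2·1.131) = 0.5745.
%OS = 100·exp(−πζ/√(1−ζ²)) = 100·exp(−π·0.5745/√0.6699) = 11%.

11%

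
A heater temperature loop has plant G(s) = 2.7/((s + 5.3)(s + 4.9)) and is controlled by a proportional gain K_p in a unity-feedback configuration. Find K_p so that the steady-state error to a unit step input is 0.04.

K_p = 231

Steady-state error for a unit step on this type-0 loop is 1/(1 + K_p·G(0)).
G(0) = 0.104. Require 1/(1 + K_p·0.104) = 0.04, so 1 + 0.104·K_p = 25.
K_p = (25 − 1)/0.104 = 231.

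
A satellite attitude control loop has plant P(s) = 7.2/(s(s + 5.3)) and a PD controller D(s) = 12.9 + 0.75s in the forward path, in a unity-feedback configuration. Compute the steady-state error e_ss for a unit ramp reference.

0.0571

The loop has one pole at the origin (type 1). Velocity error constant K_v = lim_{s→0} s·D(s)P(s) = 12.9·7.2/5.3 = 17.52.
Steady-state error to a unit ramp: e_ss = 1/K_v = 0.0571.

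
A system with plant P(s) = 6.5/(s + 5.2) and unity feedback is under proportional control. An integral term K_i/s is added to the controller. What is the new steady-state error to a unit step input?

The integrator makes K_pos = lim_{s→0} C(s)G(s) infinite, so e_ss = 1/(1+K_pos) = 0.

0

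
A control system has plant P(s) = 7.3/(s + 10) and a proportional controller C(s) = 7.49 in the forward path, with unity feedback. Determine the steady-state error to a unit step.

The loop is type 0. Static position error constant K_pos = C(0)·P(0) = 7.49·0.73 = 5.468.
Steady-state error to a unit step: e_ss = 1/(1+K_pos) = 1/6.468 = 0.155.

0.155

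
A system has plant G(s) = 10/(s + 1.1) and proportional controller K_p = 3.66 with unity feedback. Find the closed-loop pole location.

s = -37.7

Closed-loop transfer function: T(s) = K_p·G(s)/(1 + K_p·G(s)) = 36.6/(s + 1.1 + 36.6) = 36.6/(s + 37.7).
The closed-loop pole is at s = −37.7.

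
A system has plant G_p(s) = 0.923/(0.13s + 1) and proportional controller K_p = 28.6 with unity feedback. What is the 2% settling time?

Closed loop: T(s) = K_p·G_p/(1+K_p·G_p) = 26.4/(0.13s + 1 + 26.4), with pole at s = −(1 + 26.4)/0.13 = −210.8.
τ = 1/210.8 = 0.004745 s, so 2% settling time ≈ 4τ = 0.019 s.

T_s ≈ 0.019 s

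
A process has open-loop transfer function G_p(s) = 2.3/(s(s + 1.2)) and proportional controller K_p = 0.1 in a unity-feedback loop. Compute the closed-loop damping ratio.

1 + K_p·G_p(s) = 0 gives s² + 1.2s + 0.23 = 0.
So ω_n² = 0.23 ⇒ ω_n = 0.4796 rad/s, and ζ = 1.2/(2ω_n) = 1.25.

ζ = 1.25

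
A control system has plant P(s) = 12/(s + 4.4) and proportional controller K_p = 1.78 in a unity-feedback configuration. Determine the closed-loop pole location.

Closed-loop transfer function: T(s) = K_p·P(s)/(1 + K_p·P(s)) = 21.36/(s + 4.4 + 21.36) = 21.36/(s + 25.76).
The closed-loop pole is at s = −25.76.

s = -25.76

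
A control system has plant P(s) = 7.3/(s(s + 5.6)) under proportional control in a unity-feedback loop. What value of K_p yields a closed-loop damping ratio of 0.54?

Closed-loop characteristic equation: s² + 5.6s + K_p·7.3 = 0.
So ω_n = √(7.3K_p) and 2ζω_n = 5.6, giving ζ = 5.6/(2√(7.3K_p)).
Setting ζ = 0.54: √(7.3K_p) = 5.6/(2·0.54) = 5.185, so K_p = 26.89/7.3 = 3.68.

K_p = 3.68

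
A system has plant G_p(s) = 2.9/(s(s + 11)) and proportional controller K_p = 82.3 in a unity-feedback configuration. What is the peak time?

The closed-loop denominator s² + 11s + 238.7 gives ω_n = √238.7 = 15.45 and ζ = 11/(2ω_n) = 0.356.
Damped frequency ω_d = ω_n√(1−ζ²) = 14.44 rad/s, so peak time T_p = π/ω_d = 0.218 s.

T_p = 0.218 s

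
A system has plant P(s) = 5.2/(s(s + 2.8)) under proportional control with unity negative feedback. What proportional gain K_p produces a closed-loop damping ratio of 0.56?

K_p = 1.2

Closed-loop characteristic equation: s² + 2.8s + K_p·5.2 = 0.
So ω_n = √(5.2K_p) and 2ζω_n = 2.8, giving ζ = 2.8/(2√(5.2K_p)).
Setting ζ = 0.56: √(5.2K_p) = 2.8/(2·0.56) = 2.5, so K_p = 6.25/5.2 = 1.2.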